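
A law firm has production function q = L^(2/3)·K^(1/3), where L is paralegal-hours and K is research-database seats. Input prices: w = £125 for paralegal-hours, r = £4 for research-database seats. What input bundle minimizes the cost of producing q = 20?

L* = 8, K* = 125

Cost minimization requires the marginal rate of technical substitution to equal the input-price ratio: MP_L/MP_K = w/r.
Here MP_L/MP_K = (2/3)·(K/L)/(1/3) = 2·(K/L). Setting this equal to 125/4 = 31.25 gives K = 15.625L.
Substituting into q = 20: L^(2/3)·(15.625L)^(1/3) = 20.
Solving, L = 8 and K = 125.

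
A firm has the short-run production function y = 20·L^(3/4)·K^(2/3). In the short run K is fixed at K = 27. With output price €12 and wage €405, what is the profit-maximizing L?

With K = 27, MP_L = (3/4)·20·L^(-1/4)·27^(2/3) = 135·L^(-1/4).
Profit maximization for a price taker requires P·MP_L = w: 12·135·L^(-1/4) = 405.
So L^(-1/4) = 0.25, which gives L = 256.

L* = 256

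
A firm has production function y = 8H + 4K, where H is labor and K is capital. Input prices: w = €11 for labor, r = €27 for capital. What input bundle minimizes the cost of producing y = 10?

The inputs are perfect substitutes, so the firm uses whichever has the lower cost per unit of output.
Cost per unit of output via H is w/8 = 1.375; via K it is r/4 = 6.75. H is cheaper.
Producing y = 10 with H alone: H = 1.25, K = 0.

H* = 1.25, K* = 0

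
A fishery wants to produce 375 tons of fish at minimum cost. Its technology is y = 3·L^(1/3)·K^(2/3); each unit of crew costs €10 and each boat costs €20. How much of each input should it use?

L* = 125, K* = 125

Cost minimization requires the marginal rate of technical substitution to equal the input-price ratio: MP_L/MP_K = w/r.
Here MP_L/MP_K = (1/3)·(K/L)/(2/3) = 0.5·(K/L). Setting this equal to 10/20 = 0.5 gives K = L.
Substituting into y = 375: 3·L^(1/3)·(L)^(2/3) = 375.
Solving, L = 125 and K = 125.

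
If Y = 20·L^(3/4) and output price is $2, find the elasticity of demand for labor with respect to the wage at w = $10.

ε = -4

MP_L = (3/4)·20·L^(-1/4), so P·MP_L = w gives 30·L^(-1/4) = w.
Solving, L(w) = (30/w)^(4). This is a constant-elasticity form: L ∝ w^(−4), so ε = −4.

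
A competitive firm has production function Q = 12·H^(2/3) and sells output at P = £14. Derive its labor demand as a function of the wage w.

H(w) = 1404928/w³

MP_H = (2/3)·12·H^(-1/3) = 8·H^(-1/3).
Setting P·MP_H = w: 112·H^(-1/3) = w.
Solving for H: H^(-1/3) = w/112, so H = (112/w)^(3).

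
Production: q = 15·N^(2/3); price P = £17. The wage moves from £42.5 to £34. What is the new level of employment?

N* = 125

From P·MP_N = w with MP_N = 10·N^(-1/3), the labor demand is N(w) = (170/w)^(3).
At w = 42.5: N = 64. At w = 34: N = 125.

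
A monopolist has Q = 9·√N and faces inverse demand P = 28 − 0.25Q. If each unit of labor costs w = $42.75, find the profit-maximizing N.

N* = 4

Marginal revenue from the inverse demand is MR = 28 − 0.5Q.
The marginal product is MP_N = 4.5·N^(-1/2).
A monopolist hires until marginal revenue product equals the wage: MR·MP_N = w.
At N, Q = 9·√N. Substituting and solving: (28 − 4.5·√N)·4.5·N^(-1/2) = 42.75 gives N = 4.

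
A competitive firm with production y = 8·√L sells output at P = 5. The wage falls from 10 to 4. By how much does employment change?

ΔL = 21

From P·MP_L = w with MP_L = 4·L^(-1/2), the labor demand is L(w) = (20/w)^(2).
At w = 10: L = 4. At w = 4: L = 25.
ΔL = 25 − 4 = 21.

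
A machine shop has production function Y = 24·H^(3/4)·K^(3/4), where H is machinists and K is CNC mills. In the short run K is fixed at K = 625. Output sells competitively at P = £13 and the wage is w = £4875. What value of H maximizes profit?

H* = 1296

With K = 625, MP_H = (3/4)·24·H^(-1/4)·625^(3/4) = 2250·H^(-1/4).
Profit maximization for a price taker requires P·MP_H = w: 13·2250·H^(-1/4) = 4875.
So H^(-1/4) = 1/6, which gives H = 1296.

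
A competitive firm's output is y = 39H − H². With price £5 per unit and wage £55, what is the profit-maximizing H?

H* = 14

The marginal product of H is MP_H = 39 − 2H.
A price-taking firm hires until the value of the marginal product equals the wage: P·MP_H = w, so 5·(39 − 2H) = 55.
Then 39 − 2H = 11, giving H = 14.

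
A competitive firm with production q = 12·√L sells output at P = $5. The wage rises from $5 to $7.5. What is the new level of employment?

L* = 16

From P·MP_L = w with MP_L = 6·L^(-1/2), the labor demand is L(w) = (30/w)^(2).
At w = 5: L = 36. At w = 7.5: L = 16.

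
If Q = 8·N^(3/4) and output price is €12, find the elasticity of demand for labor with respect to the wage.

MP_N = (3/4)·8·N^(-1/4), so P·MP_N = w gives 72·N^(-1/4) = w.
Solving, N(w) = (72/w)^(4). This is a constant-elasticity form: N ∝ w^(−4), so ε = −4.

ε = -4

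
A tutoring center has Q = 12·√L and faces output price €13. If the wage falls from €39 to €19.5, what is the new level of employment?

L* = 16

From P·MP_L = w with MP_L = 6·L^(-1/2), the labor demand is L(w) = (78/w)^(2).
At w = 39: L = 4. At w = 19.5: L = 16.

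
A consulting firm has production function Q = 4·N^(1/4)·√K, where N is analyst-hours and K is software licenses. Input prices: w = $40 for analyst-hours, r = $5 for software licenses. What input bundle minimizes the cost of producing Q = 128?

N* = 16, K* = 256

Cost minimization requires the marginal rate of technical substitution to equal the input-price ratio: MP_N/MP_K = w/r.
Here MP_N/MP_K = (1/4)·(K/N)/(1/2) = 0.5·(K/N). Setting this equal to 40/5 = 8 gives K = 16N.
Substituting into Q = 128: 4·N^(1/4)·(16N)^(1/2) = 128.
Solving, N = 16 and K = 256.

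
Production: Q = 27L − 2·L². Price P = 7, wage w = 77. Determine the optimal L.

L* = 4

The marginal product of L is MP_L = 27 − 4L.
A price-taking firm hires until the value of the marginal product equals the wage: P·MP_L = w, so 7·(27 − 4L) = 77.
Then 27 − 4L = 11, giving L = 4.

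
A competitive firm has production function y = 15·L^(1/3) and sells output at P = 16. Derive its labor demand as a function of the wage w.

L(w) = (80/w)^(3/2)

MP_L = (1/3)·15·L^(-2/3) = 5·L^(-2/3).
Setting P·MP_L = w: 80·L^(-2/3) = w.
Solving for L: L^(-2/3) = w/80, so L = (80/w)^(3/2).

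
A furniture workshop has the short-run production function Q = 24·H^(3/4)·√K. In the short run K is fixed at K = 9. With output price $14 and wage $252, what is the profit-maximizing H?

H* = 81

With K = 9, MP_H = (3/4)·24·H^(-1/4)·9^(1/2) = 54·H^(-1/4).
Profit maximization for a price taker requires P·MP_H = w: 14·54·H^(-1/4) = 252.
So H^(-1/4) = 1/3, which gives H = 81.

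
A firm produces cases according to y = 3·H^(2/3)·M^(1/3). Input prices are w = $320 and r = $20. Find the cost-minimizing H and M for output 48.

Cost minimization requires the marginal rate of technical substitution to equal the input-price ratio: MP_H/MP_M = w/r.
Here MP_H/MP_M = (2/3)·(M/H)/(1/3) = 2·(M/H). Setting this equal to 320/20 = 16 gives M = 8H.
Substituting into y = 48: 3·H^(2/3)·(8H)^(1/3) = 48.
Solving, H = 8 and M = 64.

H* = 8, M* = 64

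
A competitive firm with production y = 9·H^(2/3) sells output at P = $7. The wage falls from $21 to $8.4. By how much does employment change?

From P·MP_H = w with MP_H = 6·H^(-1/3), the labor demand is H(w) = (42/w)^(3).
At w = 21: H = 8. At w = 8.4: H = 125.
ΔH = 125 − 8 = 117.

ΔH = 117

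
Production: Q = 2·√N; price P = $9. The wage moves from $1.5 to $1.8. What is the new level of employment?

N* = 25

From P·MP_N = w with MP_N = N^(-1/2), the labor demand is N(w) = (9/w)^(2).
At w = 1.5: N = 36. At w = 1.8: N = 25.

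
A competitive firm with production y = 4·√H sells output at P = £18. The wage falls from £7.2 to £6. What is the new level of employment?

From P·MP_H = w with MP_H = 2·H^(-1/2), the labor demand is H(w) = (36/w)^(2).
At w = 7.2: H = 25. At w = 6: H = 36.

H* = 36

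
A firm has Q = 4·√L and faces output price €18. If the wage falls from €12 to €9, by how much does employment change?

ΔL = 7

From P·MP_L = w with MP_L = 2·L^(-1/2), the labor demand is L(w) = (36/w)^(2).
At w = 12: L = 9. At w = 9: L = 16.
ΔL = 16 − 9 = 7.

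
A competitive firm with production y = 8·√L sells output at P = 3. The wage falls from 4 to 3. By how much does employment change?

From P·MP_L = w with MP_L = 4·L^(-1/2), the labor demand is L(w) = (12/w)^(2).
At w = 4: L = 9. At w = 3: L = 16.
ΔL = 16 − 9 = 7.

ΔL = 7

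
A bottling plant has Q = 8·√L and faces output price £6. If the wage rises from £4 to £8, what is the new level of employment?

From P·MP_L = w with MP_L = 4·L^(-1/2), the labor demand is L(w) = (24/w)^(2).
At w = 4: L = 36. At w = 8: L = 9.

L* = 9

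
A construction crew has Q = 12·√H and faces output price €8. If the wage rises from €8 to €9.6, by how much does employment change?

ΔH = -11

From P·MP_H = w with MP_H = 6·H^(-1/2), the labor demand is H(w) = (48/w)^(2).
At w = 8: H = 36. At w = 9.6: H = 25.
ΔH = 25 − 36 = -11.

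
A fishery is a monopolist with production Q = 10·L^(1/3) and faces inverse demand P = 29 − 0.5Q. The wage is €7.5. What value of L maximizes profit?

L* = 8

Marginal revenue from the inverse demand is MR = 29 − Q.
The marginal product is MP_L = (10/3)·L^(-2/3).
A monopolist hires until marginal revenue product equals the wage: MR·MP_L = w.
At L, Q = 10·L^(1/3). Substituting and solving: (29 − 10·L^(1/3))·(10/3)·L^(-2/3) = 7.5 gives L = 8.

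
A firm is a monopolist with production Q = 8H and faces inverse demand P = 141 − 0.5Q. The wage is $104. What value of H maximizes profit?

Marginal revenue from the inverse demand is MR = 141 − Q.
The marginal product is MP_H = 8.
A monopolist hires until marginal revenue product equals the wage: MR·MP_H = w.
(141 − 8H)·8 = 104, so H = 16.

H* = 16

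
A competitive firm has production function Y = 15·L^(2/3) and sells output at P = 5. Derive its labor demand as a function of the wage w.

L(w) = 125000/w³

MP_L = (2/3)·15·L^(-1/3) = 10·L^(-1/3).
Setting P·MP_L = w: 50·L^(-1/3) = w.
Solving for L: L^(-1/3) = w/50, so L = (50/w)^(3).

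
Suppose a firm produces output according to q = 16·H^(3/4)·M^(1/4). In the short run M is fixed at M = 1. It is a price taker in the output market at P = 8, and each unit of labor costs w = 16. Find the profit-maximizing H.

With M = 1, MP_H = (3/4)·16·H^(-1/4)·1^(1/4) = 12·H^(-1/4).
Profit maximization for a price taker requires P·MP_H = w: 8·12·H^(-1/4) = 16.
So H^(-1/4) = 1/6, which gives H = 1296.

H* = 1296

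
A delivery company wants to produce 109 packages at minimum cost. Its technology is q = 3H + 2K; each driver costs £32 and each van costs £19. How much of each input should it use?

H* = 0, K* = 54.5

The inputs are perfect substitutes, so the firm uses whichever has the lower cost per unit of output.
Cost per unit of output via H is w/3 = 32/3; via K it is r/2 = 9.5. K is cheaper.
Producing q = 109 with K alone: H = 0, K = 54.5.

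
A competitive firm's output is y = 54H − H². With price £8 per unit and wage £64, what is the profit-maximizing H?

The marginal product of H is MP_H = 54 − 2H.
A price-taking firm hires until the value of the marginal product equals the wage: P·MP_H = w, so 8·(54 − 2H) = 64.
Then 54 − 2H = 8, giving H = 23.

H* = 23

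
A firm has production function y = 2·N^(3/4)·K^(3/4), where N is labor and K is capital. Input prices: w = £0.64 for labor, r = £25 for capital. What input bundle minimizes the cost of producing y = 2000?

Cost minimization requires the marginal rate of technical substitution to equal the input-price ratio: MP_N/MP_K = w/r.
Here MP_N/MP_K = (3/4)·(K/N)/(3/4) = (K/N). Setting this equal to 0.64/25 = 0.0256 gives K = 0.0256N.
Substituting into y = 2000: 2·N^(3/4)·(0.0256N)^(3/4) = 2000.
Solving, N = 625 and K = 16.

N* = 625, K* = 16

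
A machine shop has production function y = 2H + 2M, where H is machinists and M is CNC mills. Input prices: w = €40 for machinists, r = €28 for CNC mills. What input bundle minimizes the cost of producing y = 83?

H* = 0, M* = 41.5

The inputs are perfect substitutes, so the firm uses whichever has the lower cost per unit of output.
Cost per unit of output via H is w/2 = 20; via M it is r/2 = 14. M is cheaper.
Producing y = 83 with M alone: H = 0, M = 41.5.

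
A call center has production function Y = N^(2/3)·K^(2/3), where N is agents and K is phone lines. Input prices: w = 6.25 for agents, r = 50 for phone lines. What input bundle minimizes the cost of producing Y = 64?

Cost minimization requires the marginal rate of technical substitution to equal the input-price ratio: MP_N/MP_K = w/r.
Here MP_N/MP_K = (2/3)·(K/N)/(2/3) = (K/N). Setting this equal to 6.25/50 = 0.125 gives K = 0.125N.
Substituting into Y = 64: N^(2/3)·(0.125N)^(2/3) = 64.
Solving, N = 64 and K = 8.

N* = 64, K* = 8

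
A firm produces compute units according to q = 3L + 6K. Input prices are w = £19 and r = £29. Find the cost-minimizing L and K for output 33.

The inputs are perfect substitutes, so the firm uses whichever has the lower cost per unit of output.
Cost per unit of output via L is w/3 = 19/3; via K it is r/6 = 29/6. K is cheaper.
Producing q = 33 with K alone: L = 0, K = 5.5.

L* = 0, K* = 5.5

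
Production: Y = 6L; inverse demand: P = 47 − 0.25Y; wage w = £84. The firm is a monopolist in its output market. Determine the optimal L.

L* = 11

Marginal revenue from the inverse demand is MR = 47 − 0.5Y.
The marginal product is MP_L = 6.
A monopolist hires until marginal revenue product equals the wage: MR·MP_L = w.
(47 − 3L)·6 = 84, so L = 11.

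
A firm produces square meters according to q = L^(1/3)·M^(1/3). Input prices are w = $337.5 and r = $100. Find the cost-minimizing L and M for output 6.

L* = 8, M* = 27

Cost minimization requires the marginal rate of technical substitution to equal the input-price ratio: MP_L/MP_M = w/r.
Here MP_L/MP_M = (1/3)·(M/L)/(1/3) = (M/L). Setting this equal to 337.5/100 = 3.375 gives M = 3.375L.
Substituting into q = 6: L^(1/3)·(3.375L)^(1/3) = 6.
Solving, L = 8 and M = 27.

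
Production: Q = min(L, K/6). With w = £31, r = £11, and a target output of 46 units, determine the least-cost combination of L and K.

With a fixed-proportions technology, the cost-minimizing bundle uses no slack in either input: L = K/6 = Q.
So L = 46 and K = 6·46 = 276.

L* = 46, K* = 276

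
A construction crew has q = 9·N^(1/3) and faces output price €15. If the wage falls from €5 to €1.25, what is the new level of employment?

N* = 216

From P·MP_N = w with MP_N = 3·N^(-2/3), the labor demand is N(w) = (45/w)^(3/2).
At w = 5: N = 27. At w = 1.25: N = 216.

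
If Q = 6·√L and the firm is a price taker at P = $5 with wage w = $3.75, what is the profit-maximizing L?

L* = 16

MP_L = (1/2)·6·L^(-1/2) = 3·L^(-1/2).
Profit maximization for a price taker requires P·MP_L = w: 5·3·L^(-1/2) = 3.75.
So L^(-1/2) = 0.25, which gives L = 16.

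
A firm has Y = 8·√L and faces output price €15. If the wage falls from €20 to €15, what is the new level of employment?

L* = 16

From P·MP_L = w with MP_L = 4·L^(-1/2), the labor demand is L(w) = (60/w)^(2).
At w = 20: L = 9. At w = 15: L = 16.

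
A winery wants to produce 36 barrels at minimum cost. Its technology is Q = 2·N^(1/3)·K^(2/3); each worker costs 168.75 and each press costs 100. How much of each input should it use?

N* = 8, K* = 27

Cost minimization requires the marginal rate of technical substitution to equal the input-price ratio: MP_N/MP_K = w/r.
Here MP_N/MP_K = (1/3)·(K/N)/(2/3) = 0.5·(K/N). Setting this equal to 168.75/100 = 1.6875 gives K = 3.375N.
Substituting into Q = 36: 2·N^(1/3)·(3.375N)^(2/3) = 36.
Solving, N = 8 and K = 27.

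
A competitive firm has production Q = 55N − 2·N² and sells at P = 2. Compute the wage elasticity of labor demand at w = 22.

From P·MP_N = w with MP_N = 55 − 4N, labor demand is N(w) = (55 − w/2)/4.
dN/dw = −1/(8) = -0.125.
At w = 22, N = 11, so ε = (dN/dw)·(w/N) = (-0.125)·(22/11) = -0.25.

ε = -0.25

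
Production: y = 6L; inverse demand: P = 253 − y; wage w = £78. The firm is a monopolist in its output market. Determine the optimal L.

L* = 20

Marginal revenue from the inverse demand is MR = 253 − 2y.
The marginal product is MP_L = 6.
A monopolist hires until marginal revenue product equals the wage: MR·MP_L = w.
(253 − 12L)·6 = 78, so L = 20.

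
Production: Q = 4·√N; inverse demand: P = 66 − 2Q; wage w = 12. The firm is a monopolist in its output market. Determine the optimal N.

Marginal revenue from the inverse demand is MR = 66 − 4Q.
The marginal product is MP_N = 2·N^(-1/2).
A monopolist hires until marginal revenue product equals the wage: MR·MP_N = w.
At N, Q = 4·√N. Substituting and solving: (66 − 16·√N)·2·N^(-1/2) = 12 gives N = 9.

N* = 9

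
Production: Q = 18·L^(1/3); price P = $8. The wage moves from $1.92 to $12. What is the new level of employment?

L* = 8

From P·MP_L = w with MP_L = 6·L^(-2/3), the labor demand is L(w) = (48/w)^(3/2).
At w = 1.92: L = 125. At w = 12: L = 8.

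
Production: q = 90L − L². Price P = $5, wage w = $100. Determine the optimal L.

The marginal product of L is MP_L = 90 − 2L.
A price-taking firm hires until the value of the marginal product equals the wage: P·MP_L = w, so 5·(90 − 2L) = 100.
Then 90 − 2L = 20, giving L = 35.

L* = 35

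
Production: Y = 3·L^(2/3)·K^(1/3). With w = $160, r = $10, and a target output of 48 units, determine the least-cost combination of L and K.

L* = 8, K* = 64

Cost minimization requires the marginal rate of technical substitution to equal the input-price ratio: MP_L/MP_K = w/r.
Here MP_L/MP_K = (2/3)·(K/L)/(1/3) = 2·(K/L). Setting this equal to 160/10 = 16 gives K = 8L.
Substituting into Y = 48: 3·L^(2/3)·(8L)^(1/3) = 48.
Solving, L = 8 and K = 64.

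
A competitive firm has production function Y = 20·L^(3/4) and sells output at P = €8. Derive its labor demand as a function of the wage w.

L(w) = (120/w)^(4)

MP_L = (3/4)·20·L^(-1/4) = 15·L^(-1/4).
Setting P·MP_L = w: 120·L^(-1/4) = w.
Solving for L: L^(-1/4) = w/120, so L = (120/w)^(4).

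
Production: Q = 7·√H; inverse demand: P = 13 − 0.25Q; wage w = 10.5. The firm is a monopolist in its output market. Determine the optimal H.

H* = 4

Marginal revenue from the inverse demand is MR = 13 − 0.5Q.
The marginal product is MP_H = 3.5·H^(-1/2).
A monopolist hires until marginal revenue product equals the wage: MR·MP_H = w.
At H, Q = 7·√H. Substituting and solving: (13 − 3.5·√H)·3.5·H^(-1/2) = 10.5 gives H = 4.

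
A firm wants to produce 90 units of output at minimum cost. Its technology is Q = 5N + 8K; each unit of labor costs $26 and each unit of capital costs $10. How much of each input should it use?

N* = 0, K* = 11.25

The inputs are perfect substitutes, so the firm uses whichever has the lower cost per unit of output.
Cost per unit of output via N is w/5 = 5.2; via K it is r/8 = 1.25. K is cheaper.
Producing Q = 90 with K alone: N = 0, K = 11.25.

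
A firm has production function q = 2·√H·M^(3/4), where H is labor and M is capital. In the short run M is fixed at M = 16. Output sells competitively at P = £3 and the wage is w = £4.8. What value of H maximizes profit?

With M = 16, MP_H = (1/2)·2·H^(-1/2)·16^(3/4) = 8·H^(-1/2).
Profit maximization for a price taker requires P·MP_H = w: 3·8·H^(-1/2) = 4.8.
So H^(-1/2) = 0.2, which gives H = 25.

H* = 25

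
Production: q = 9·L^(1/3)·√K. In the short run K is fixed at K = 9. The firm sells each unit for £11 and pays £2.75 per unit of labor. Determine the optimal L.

With K = 9, MP_L = (1/3)·9·L^(-2/3)·9^(1/2) = 9·L^(-2/3).
Profit maximization for a price taker requires P·MP_L = w: 11·9·L^(-2/3) = 2.75.
So L^(-2/3) = 1/36, which gives L = 216.

L* = 216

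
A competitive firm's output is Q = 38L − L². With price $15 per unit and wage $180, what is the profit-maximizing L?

L* = 13

The marginal product of L is MP_L = 38 − 2L.
A price-taking firm hires until the value of the marginal product equals the wage: P·MP_L = w, so 15·(38 − 2L) = 180.
Then 38 − 2L = 12, giving L = 13.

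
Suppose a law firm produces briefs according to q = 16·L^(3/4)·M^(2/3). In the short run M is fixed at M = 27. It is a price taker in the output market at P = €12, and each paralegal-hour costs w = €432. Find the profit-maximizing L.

With M = 27, MP_L = (3/4)·16·L^(-1/4)·27^(2/3) = 108·L^(-1/4).
Profit maximization for a price taker requires P·MP_L = w: 12·108·L^(-1/4) = 432.
So L^(-1/4) = 1/3, which gives L = 81.

L* = 81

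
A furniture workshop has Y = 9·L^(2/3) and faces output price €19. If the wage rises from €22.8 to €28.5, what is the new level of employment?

L* = 64

From P·MP_L = w with MP_L = 6·L^(-1/3), the labor demand is L(w) = (114/w)^(3).
At w = 22.8: L = 125. At w = 28.5: L = 64.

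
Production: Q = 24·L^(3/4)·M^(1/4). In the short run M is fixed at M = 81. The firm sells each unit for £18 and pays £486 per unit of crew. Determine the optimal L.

With M = 81, MP_L = (3/4)·24·L^(-1/4)·81^(1/4) = 54·L^(-1/4).
Profit maximization for a price taker requires P·MP_L = w: 18·54·L^(-1/4) = 486.
So L^(-1/4) = 0.5, which gives L = 16.

L* = 16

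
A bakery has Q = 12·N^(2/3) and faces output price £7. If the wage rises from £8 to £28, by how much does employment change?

ΔN = -335

From P·MP_N = w with MP_N = 8·N^(-1/3), the labor demand is N(w) = (56/w)^(3).
At w = 8: N = 343. At w = 28: N = 8.
ΔN = 8 − 343 = -335.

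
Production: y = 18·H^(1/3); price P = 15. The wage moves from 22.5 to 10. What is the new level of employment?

From P·MP_H = w with MP_H = 6·H^(-2/3), the labor demand is H(w) = (90/w)^(3/2).
At w = 22.5: H = 8. At w = 10: H = 27.

H* = 27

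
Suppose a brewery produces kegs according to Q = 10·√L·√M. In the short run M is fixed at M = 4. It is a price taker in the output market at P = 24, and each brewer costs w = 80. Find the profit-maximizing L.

L* = 9

With M = 4, MP_L = (1/2)·10·L^(-1/2)·4^(1/2) = 10·L^(-1/2).
Profit maximization for a price taker requires P·MP_L = w: 24·10·L^(-1/2) = 80.
So L^(-1/2) = 1/3, which gives L = 9.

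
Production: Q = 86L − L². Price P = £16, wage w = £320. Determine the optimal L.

L* = 33

The marginal product of L is MP_L = 86 − 2L.
A price-taking firm hires until the value of the marginal product equals the wage: P·MP_L = w, so 16·(86 − 2L) = 320.
Then 86 − 2L = 20, giving L = 33.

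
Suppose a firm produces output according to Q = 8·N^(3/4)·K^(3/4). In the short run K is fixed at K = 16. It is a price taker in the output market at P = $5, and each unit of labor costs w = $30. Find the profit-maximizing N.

N* = 4096

With K = 16, MP_N = (3/4)·8·N^(-1/4)·16^(3/4) = 48·N^(-1/4).
Profit maximization for a price taker requires P·MP_N = w: 5·48·N^(-1/4) = 30.
So N^(-1/4) = 0.125, which gives N = 4096.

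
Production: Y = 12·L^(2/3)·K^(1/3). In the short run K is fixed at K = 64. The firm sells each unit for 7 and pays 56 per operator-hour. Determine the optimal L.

With K = 64, MP_L = (2/3)·12·L^(-1/3)·64^(1/3) = 32·L^(-1/3).
Profit maximization for a price taker requires P·MP_L = w: 7·32·L^(-1/3) = 56.
So L^(-1/3) = 0.25, which gives L = 64.

L* = 64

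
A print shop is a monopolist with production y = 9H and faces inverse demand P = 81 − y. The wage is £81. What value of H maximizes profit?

H* = 4

Marginal revenue from the inverse demand is MR = 81 − 2y.
The marginal product is MP_H = 9.
A monopolist hires until marginal revenue product equals the wage: MR·MP_H = w.
(81 − 18H)·9 = 81, so H = 4.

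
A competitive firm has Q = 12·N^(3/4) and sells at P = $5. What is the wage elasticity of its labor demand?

MP_N = (3/4)·12·N^(-1/4), so P·MP_N = w gives 45·N^(-1/4) = w.
Solving, N(w) = (45/w)^(4). This is a constant-elasticity form: N ∝ w^(−4), so ε = −4.

ε = -4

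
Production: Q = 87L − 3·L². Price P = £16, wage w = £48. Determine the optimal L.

L* = 14

The marginal product of L is MP_L = 87 − 6L.
A price-taking firm hires until the value of the marginal product equals the wage: P·MP_L = w, so 16·(87 − 6L) = 48.
Then 87 − 6L = 3, giving L = 14.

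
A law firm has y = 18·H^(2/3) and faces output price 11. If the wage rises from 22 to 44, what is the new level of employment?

H* = 27

From P·MP_H = w with MP_H = 12·H^(-1/3), the labor demand is H(w) = (132/w)^(3).
At w = 22: H = 216. At w = 44: H = 27.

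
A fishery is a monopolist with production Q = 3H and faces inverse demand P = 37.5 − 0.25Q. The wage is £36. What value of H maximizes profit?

H* = 17

Marginal revenue from the inverse demand is MR = 37.5 − 0.5Q.
The marginal product is MP_H = 3.
A monopolist hires until marginal revenue product equals the wage: MR·MP_H = w.
(37.5 − 1.5H)·3 = 36, so H = 17.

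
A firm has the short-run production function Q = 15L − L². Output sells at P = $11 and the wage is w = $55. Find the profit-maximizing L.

L* = 5

The marginal product of L is MP_L = 15 − 2L.
A price-taking firm hires until the value of the marginal product equals the wage: P·MP_L = w, so 11·(15 − 2L) = 55.
Then 15 − 2L = 5, giving L = 5.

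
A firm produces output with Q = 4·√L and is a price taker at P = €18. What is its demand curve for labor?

L(w) = 1296/w²

MP_L = (1/2)·4·L^(-1/2) = 2·L^(-1/2).
Setting P·MP_L = w: 36·L^(-1/2) = w.
Solving for L: L^(-1/2) = w/36, so L = (36/w)^(2).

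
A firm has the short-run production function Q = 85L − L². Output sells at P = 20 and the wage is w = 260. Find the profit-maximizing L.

L* = 36

The marginal product of L is MP_L = 85 − 2L.
A price-taking firm hires until the value of the marginal product equals the wage: P·MP_L = w, so 20·(85 − 2L) = 260.
Then 85 − 2L = 13, giving L = 36.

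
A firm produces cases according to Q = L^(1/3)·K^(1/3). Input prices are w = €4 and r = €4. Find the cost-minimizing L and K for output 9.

Cost minimization requires the marginal rate of technical substitution to equal the input-price ratio: MP_L/MP_K = w/r.
Here MP_L/MP_K = (1/3)·(K/L)/(1/3) = (K/L). Setting this equal to 4/4 = 1 gives K = L.
Substituting into Q = 9: L^(1/3)·(L)^(1/3) = 9.
Solving, L = 27 and K = 27.

L* = 27, K* = 27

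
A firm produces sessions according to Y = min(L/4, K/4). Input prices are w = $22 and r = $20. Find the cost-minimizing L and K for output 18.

With a fixed-proportions technology, the cost-minimizing bundle uses no slack in either input: L/4 = K/4 = Y.
So L = 4·18 = 72 and K = 4·18 = 72.

L* = 72, K* = 72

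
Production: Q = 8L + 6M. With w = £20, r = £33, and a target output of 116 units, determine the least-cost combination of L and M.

L* = 14.5, M* = 0

The inputs are perfect substitutes, so the firm uses whichever has the lower cost per unit of output.
Cost per unit of output via L is w/8 = 2.5; via M it is r/6 = 5.5. L is cheaper.
Producing Q = 116 with L alone: L = 14.5, M = 0.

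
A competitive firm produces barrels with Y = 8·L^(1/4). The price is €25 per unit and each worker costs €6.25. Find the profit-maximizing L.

L* = 16

MP_L = (1/4)·8·L^(-3/4) = 2·L^(-3/4).
Profit maximization for a price taker requires P·MP_L = w: 25·2·L^(-3/4) = 6.25.
So L^(-3/4) = 0.125, which gives L = 16.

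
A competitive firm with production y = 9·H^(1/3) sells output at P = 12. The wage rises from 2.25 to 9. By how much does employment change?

From P·MP_H = w with MP_H = 3·H^(-2/3), the labor demand is H(w) = (36/w)^(3/2).
At w = 2.25: H = 64. At w = 9: H = 8.
ΔH = 8 − 64 = -56.

ΔH = -56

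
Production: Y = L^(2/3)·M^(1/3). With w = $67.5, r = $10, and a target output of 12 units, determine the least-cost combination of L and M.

Cost minimization requires the marginal rate of technical substitution to equal the input-price ratio: MP_L/MP_M = w/r.
Here MP_L/MP_M = (2/3)·(M/L)/(1/3) = 2·(M/L). Setting this equal to 67.5/10 = 6.75 gives M = 3.375L.
Substituting into Y = 12: L^(2/3)·(3.375L)^(1/3) = 12.
Solving, L = 8 and M = 27.

L* = 8, M* = 27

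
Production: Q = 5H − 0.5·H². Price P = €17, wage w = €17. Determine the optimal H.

H* = 4

The marginal product of H is MP_H = 5 − H.
A price-taking firm hires until the value of the marginal product equals the wage: P·MP_H = w, so 17·(5 − H) = 17.
Then 5 − H = 1, giving H = 4.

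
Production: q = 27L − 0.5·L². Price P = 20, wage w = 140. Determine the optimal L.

L* = 20

The marginal product of L is MP_L = 27 − L.
A price-taking firm hires until the value of the marginal product equals the wage: P·MP_L = w, so 20·(27 − L) = 140.
Then 27 − L = 7, giving L = 20.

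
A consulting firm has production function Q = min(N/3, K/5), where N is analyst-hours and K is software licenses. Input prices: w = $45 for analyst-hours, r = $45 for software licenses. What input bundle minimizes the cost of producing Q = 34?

N* = 102, K* = 170

With a fixed-proportions technology, the cost-minimizing bundle uses no slack in either input: N/3 = K/5 = Q.
So N = 3·34 = 102 and K = 5·34 = 170.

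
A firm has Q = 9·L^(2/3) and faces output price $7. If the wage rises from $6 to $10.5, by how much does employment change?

ΔL = -279

From P·MP_L = w with MP_L = 6·L^(-1/3), the labor demand is L(w) = (42/w)^(3).
At w = 6: L = 343. At w = 10.5: L = 64.
ΔL = 64 − 343 = -279.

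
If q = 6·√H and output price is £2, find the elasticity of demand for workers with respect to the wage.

ε = -2

MP_H = (1/2)·6·H^(-1/2), so P·MP_H = w gives 6·H^(-1/2) = w.
Solving, H(w) = (6/w)^(2). This is a constant-elasticity form: H ∝ w^(−2), so ε = −2.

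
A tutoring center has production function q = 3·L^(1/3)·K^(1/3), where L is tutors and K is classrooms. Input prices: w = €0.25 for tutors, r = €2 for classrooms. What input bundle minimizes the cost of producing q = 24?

L* = 64, K* = 8

Cost minimization requires the marginal rate of technical substitution to equal the input-price ratio: MP_L/MP_K = w/r.
Here MP_L/MP_K = (1/3)·(K/L)/(1/3) = (K/L). Setting this equal to 0.25/2 = 0.125 gives K = 0.125L.
Substituting into q = 24: 3·L^(1/3)·(0.125L)^(1/3) = 24.
Solving, L = 64 and K = 8.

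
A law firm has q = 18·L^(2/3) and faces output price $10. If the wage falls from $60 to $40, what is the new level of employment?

From P·MP_L = w with MP_L = 12·L^(-1/3), the labor demand is L(w) = (120/w)^(3).
At w = 60: L = 8. At w = 40: L = 27.

L* = 27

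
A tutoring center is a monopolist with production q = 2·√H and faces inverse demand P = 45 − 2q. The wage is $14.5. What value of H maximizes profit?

H* = 4

Marginal revenue from the inverse demand is MR = 45 − 4q.
The marginal product is MP_H = H^(-1/2).
A monopolist hires until marginal revenue product equals the wage: MR·MP_H = w.
At H, q = 2·√H. Substituting and solving: (45 − 8·√H)·H^(-1/2) = 14.5 gives H = 4.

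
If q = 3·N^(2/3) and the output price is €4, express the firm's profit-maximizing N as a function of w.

N(w) = 512/w³

MP_N = (2/3)·3·N^(-1/3) = 2·N^(-1/3).
Setting P·MP_N = w: 8·N^(-1/3) = w.
Solving for N: N^(-1/3) = w/8, so N = (8/w)^(3).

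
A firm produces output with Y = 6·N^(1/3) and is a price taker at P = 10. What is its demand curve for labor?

MP_N = (1/3)·6·N^(-2/3) = 2·N^(-2/3).
Setting P·MP_N = w: 20·N^(-2/3) = w.
Solving for N: N^(-2/3) = w/20, so N = (20/w)^(3/2).

N(w) = (20/w)^(3/2)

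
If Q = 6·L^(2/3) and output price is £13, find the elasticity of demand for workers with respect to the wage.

MP_L = (2/3)·6·L^(-1/3), so P·MP_L = w gives 52·L^(-1/3) = w.
Solving, L(w) = (52/w)^(3). This is a constant-elasticity form: L ∝ w^(−3), so ε = −3.

ε = -3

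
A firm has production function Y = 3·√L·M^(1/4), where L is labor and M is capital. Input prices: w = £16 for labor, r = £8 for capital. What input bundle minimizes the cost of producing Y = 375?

Cost minimization requires the marginal rate of technical substitution to equal the input-price ratio: MP_L/MP_M = w/r.
Here MP_L/MP_M = (1/2)·(M/L)/(1/4) = 2·(M/L). Setting this equal to 16/8 = 2 gives M = L.
Substituting into Y = 375: 3·L^(1/2)·(L)^(1/4) = 375.
Solving, L = 625 and M = 625.

L* = 625, M* = 625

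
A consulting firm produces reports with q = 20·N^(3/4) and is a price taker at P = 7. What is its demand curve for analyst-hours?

MP_N = (3/4)·20·N^(-1/4) = 15·N^(-1/4).
Setting P·MP_N = w: 105·N^(-1/4) = w.
Solving for N: N^(-1/4) = w/105, so N = (105/w)^(4).

N(w) = (105/w)^(4)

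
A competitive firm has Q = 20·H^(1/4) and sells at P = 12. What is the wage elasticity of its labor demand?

ε = -4/3

MP_H = (1/4)·20·H^(-3/4), so P·MP_H = w gives 60·H^(-3/4) = w.
Solving, H(w) = (60/w)^(4/3). This is a constant-elasticity form: H ∝ w^(−4/3), so ε = −4/3.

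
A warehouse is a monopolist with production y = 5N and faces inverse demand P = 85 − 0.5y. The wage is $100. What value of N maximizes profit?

Marginal revenue from the inverse demand is MR = 85 − y.
The marginal product is MP_N = 5.
A monopolist hires until marginal revenue product equals the wage: MR·MP_N = w.
(85 − 5N)·5 = 100, so N = 13.

N* = 13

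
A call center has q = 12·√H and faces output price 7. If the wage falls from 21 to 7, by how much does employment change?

ΔH = 32

From P·MP_H = w with MP_H = 6·H^(-1/2), the labor demand is H(w) = (42/w)^(2).
At w = 21: H = 4. At w = 7: H = 36.
ΔH = 36 − 4 = 32.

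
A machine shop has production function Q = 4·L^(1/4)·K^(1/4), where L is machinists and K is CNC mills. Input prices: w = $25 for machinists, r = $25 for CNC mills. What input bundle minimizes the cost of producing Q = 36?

L* = 81, K* = 81

Cost minimization requires the marginal rate of technical substitution to equal the input-price ratio: MP_L/MP_K = w/r.
Here MP_L/MP_K = (1/4)·(K/L)/(1/4) = (K/L). Setting this equal to 25/25 = 1 gives K = L.
Substituting into Q = 36: 4·L^(1/4)·(L)^(1/4) = 36.
Solving, L = 81 and K = 81.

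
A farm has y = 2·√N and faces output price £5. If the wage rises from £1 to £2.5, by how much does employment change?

ΔN = -21

From P·MP_N = w with MP_N = N^(-1/2), the labor demand is N(w) = (5/w)^(2).
At w = 1: N = 25. At w = 2.5: N = 4.
ΔN = 4 − 25 = -21.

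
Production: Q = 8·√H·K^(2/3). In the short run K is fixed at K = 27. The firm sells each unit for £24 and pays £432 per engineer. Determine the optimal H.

H* = 4

With K = 27, MP_H = (1/2)·8·H^(-1/2)·27^(2/3) = 36·H^(-1/2).
Profit maximization for a price taker requires P·MP_H = w: 24·36·H^(-1/2) = 432.
So H^(-1/2) = 0.5, which gives H = 4.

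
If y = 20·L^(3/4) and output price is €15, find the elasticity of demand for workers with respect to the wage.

ε = -4

MP_L = (3/4)·20·L^(-1/4), so P·MP_L = w gives 225·L^(-1/4) = w.
Solving, L(w) = (225/w)^(4). This is a constant-elasticity form: L ∝ w^(−4), so ε = −4.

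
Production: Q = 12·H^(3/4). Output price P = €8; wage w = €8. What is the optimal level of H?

H* = 6561

MP_H = (3/4)·12·H^(-1/4) = 9·H^(-1/4).
Profit maximization for a price taker requires P·MP_H = w: 8·9·H^(-1/4) = 8.
So H^(-1/4) = 1/9, which gives H = 6561.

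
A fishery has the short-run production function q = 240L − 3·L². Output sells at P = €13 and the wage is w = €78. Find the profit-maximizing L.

L* = 39

The marginal product of L is MP_L = 240 − 6L.
A price-taking firm hires until the value of the marginal product equals the wage: P·MP_L = w, so 13·(240 − 6L) = 78.
Then 240 − 6L = 6, giving L = 39.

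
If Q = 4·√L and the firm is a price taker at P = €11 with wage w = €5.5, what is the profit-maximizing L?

L* = 16

MP_L = (1/2)·4·L^(-1/2) = 2·L^(-1/2).
Profit maximization for a price taker requires P·MP_L = w: 11·2·L^(-1/2) = 5.5.
So L^(-1/2) = 0.25, which gives L = 16.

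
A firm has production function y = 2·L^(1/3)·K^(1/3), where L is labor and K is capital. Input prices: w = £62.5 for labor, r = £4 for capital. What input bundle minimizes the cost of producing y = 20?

Cost minimization requires the marginal rate of technical substitution to equal the input-price ratio: MP_L/MP_K = w/r.
Here MP_L/MP_K = (1/3)·(K/L)/(1/3) = (K/L). Setting this equal to 62.5/4 = 15.625 gives K = 15.625L.
Substituting into y = 20: 2·L^(1/3)·(15.625L)^(1/3) = 20.
Solving, L = 8 and K = 125.

L* = 8, K* = 125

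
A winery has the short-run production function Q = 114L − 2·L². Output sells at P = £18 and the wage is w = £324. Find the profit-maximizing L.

The marginal product of L is MP_L = 114 − 4L.
A price-taking firm hires until the value of the marginal product equals the wage: P·MP_L = w, so 18·(114 − 4L) = 324.
Then 114 − 4L = 18, giving L = 24.

L* = 24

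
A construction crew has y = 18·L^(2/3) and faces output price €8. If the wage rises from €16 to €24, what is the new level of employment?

L* = 64

From P·MP_L = w with MP_L = 12·L^(-1/3), the labor demand is L(w) = (96/w)^(3).
At w = 16: L = 216. At w = 24: L = 64.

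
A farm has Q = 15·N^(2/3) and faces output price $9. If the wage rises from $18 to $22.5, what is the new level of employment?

N* = 64

From P·MP_N = w with MP_N = 10·N^(-1/3), the labor demand is N(w) = (90/w)^(3).
At w = 18: N = 125. At w = 22.5: N = 64.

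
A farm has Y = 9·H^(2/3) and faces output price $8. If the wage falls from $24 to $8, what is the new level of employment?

From P·MP_H = w with MP_H = 6·H^(-1/3), the labor demand is H(w) = (48/w)^(3).
At w = 24: H = 8. At w = 8: H = 216.

H* = 216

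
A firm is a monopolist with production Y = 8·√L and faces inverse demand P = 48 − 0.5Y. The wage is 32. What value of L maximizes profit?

L* = 9

Marginal revenue from the inverse demand is MR = 48 − Y.
The marginal product is MP_L = 4·L^(-1/2).
A monopolist hires until marginal revenue product equals the wage: MR·MP_L = w.
At L, Y = 8·√L. Substituting and solving: (48 − 8·√L)·4·L^(-1/2) = 32 gives L = 9.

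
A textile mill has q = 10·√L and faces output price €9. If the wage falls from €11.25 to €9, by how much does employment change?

From P·MP_L = w with MP_L = 5·L^(-1/2), the labor demand is L(w) = (45/w)^(2).
At w = 11.25: L = 16. At w = 9: L = 25.
ΔL = 25 − 16 = 9.

ΔL = 9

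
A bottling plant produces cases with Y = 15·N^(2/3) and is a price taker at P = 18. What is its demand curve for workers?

MP_N = (2/3)·15·N^(-1/3) = 10·N^(-1/3).
Setting P·MP_N = w: 180·N^(-1/3) = w.
Solving for N: N^(-1/3) = w/180, so N = (180/w)^(3).

N(w) = 5832000/w³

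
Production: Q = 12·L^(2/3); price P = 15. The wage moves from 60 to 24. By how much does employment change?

From P·MP_L = w with MP_L = 8·L^(-1/3), the labor demand is L(w) = (120/w)^(3).
At w = 60: L = 8. At w = 24: L = 125.
ΔL = 125 − 8 = 117.

ΔL = 117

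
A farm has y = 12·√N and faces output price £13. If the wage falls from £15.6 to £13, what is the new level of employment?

From P·MP_N = w with MP_N = 6·N^(-1/2), the labor demand is N(w) = (78/w)^(2).
At w = 15.6: N = 25. At w = 13: N = 36.

N* = 36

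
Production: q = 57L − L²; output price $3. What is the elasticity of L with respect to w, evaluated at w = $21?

ε = -0.14

From P·MP_L = w with MP_L = 57 − 2L, labor demand is L(w) = (57 − w/3)/2.
dL/dw = −1/(6) = -1/6.
At w = 21, L = 25, so ε = (dL/dw)·(w/L) = (-1/6)·(21/25) = -0.14.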